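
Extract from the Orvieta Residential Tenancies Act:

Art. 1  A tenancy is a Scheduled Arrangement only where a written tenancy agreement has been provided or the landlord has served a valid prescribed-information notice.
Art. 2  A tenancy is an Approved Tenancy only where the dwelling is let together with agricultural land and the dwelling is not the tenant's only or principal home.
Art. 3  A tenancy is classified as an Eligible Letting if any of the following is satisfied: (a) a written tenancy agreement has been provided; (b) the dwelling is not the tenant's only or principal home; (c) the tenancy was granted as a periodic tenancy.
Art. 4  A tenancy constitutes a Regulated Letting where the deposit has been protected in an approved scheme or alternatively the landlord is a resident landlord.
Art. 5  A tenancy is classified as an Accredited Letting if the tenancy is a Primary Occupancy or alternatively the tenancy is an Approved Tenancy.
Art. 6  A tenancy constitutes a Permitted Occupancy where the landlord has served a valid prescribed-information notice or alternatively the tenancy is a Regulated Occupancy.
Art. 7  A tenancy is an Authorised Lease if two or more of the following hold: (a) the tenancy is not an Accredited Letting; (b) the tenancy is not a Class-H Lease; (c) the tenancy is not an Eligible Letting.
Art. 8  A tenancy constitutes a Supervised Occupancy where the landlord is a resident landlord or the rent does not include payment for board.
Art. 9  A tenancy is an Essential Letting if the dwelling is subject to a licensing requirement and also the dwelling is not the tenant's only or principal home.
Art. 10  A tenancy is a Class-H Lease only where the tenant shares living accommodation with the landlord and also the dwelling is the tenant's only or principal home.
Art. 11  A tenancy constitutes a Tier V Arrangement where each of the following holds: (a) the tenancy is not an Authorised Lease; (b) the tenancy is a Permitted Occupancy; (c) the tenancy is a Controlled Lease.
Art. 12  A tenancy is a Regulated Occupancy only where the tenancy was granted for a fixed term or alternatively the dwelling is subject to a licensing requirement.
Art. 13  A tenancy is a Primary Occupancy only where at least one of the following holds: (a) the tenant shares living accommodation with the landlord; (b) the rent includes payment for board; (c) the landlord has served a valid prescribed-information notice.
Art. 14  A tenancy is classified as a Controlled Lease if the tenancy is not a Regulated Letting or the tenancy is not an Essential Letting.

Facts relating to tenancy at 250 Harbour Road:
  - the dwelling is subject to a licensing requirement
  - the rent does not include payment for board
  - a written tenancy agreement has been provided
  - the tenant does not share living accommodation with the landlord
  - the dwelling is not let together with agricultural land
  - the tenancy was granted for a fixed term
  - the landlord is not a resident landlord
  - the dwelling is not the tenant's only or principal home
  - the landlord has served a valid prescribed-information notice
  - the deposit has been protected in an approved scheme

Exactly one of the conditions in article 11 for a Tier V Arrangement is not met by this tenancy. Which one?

Under article 13: the tenant shares living accommodation with the landlord? no; or the rent includes payment for board? no; or the landlord has served a valid prescribed-information notice? yes. So the tenancy is a Primary Occupancy.
Under article 2: the dwelling is let together with agricultural land? no; and the dwelling is not the tenant's only or principal home? yes. So the tenancy is not an Approved Tenancy.
Under article 5: Primary Occupancy (article 13)? yes; or Approved Tenancy (article 2)? no. So the tenancy is an Accredited Letting.
Under article 10: the tenant shares living accommodation with the landlord? no; and the dwelling is the tenant's only or principal home? no. So the tenancy is not a Class-H Lease.
Under article 3: a written tenancy agreement has been provided? yes; or the dwelling is not the tenant's only or principal home? yes; or the tenancy was granted as a periodic tenancy? no. So the tenancy is an Eligible Letting.
Under article 7: not an Accredited Letting (article 5)? no; not a Class-H Lease (article 10)? yes; not an Eligible Letting (article 3)? no — 1 of 3 hold (need ≥2) → not satisfied.
Under article 12: the tenancy was granted for a fixed term? yes; or the dwelling is subject to a licensing requirement? yes. So the tenancy is a Regulated Occupancy.
Under article 6: the landlord has served a valid prescribed-information notice? yes; or Regulated Occupancy (article 12)? yes. So the tenancy is a Permitted Occupancy.
Under article 4: the deposit has been protected in an approved scheme? yes; or the landlord is a resident landlord? no. So the tenancy is a Regulated Letting.
Under article 9: the dwelling is subject to a licensing requirement? yes; and the dwelling is not the tenant's only or principal home? yes. So the tenancy is an Essential Letting.
Under article 14: not a Regulated Letting (article 4)? no; or not an Essential Letting (article 9)? no. So the tenancy is not a Controlled Lease.
Under article 11: not an Authorised Lease (article 7)? yes; and Permitted Occupancy (article 6)? yes; and Controlled Lease (article 14)? no. So the tenancy is not a Tier V Arrangement.

Controlled Lease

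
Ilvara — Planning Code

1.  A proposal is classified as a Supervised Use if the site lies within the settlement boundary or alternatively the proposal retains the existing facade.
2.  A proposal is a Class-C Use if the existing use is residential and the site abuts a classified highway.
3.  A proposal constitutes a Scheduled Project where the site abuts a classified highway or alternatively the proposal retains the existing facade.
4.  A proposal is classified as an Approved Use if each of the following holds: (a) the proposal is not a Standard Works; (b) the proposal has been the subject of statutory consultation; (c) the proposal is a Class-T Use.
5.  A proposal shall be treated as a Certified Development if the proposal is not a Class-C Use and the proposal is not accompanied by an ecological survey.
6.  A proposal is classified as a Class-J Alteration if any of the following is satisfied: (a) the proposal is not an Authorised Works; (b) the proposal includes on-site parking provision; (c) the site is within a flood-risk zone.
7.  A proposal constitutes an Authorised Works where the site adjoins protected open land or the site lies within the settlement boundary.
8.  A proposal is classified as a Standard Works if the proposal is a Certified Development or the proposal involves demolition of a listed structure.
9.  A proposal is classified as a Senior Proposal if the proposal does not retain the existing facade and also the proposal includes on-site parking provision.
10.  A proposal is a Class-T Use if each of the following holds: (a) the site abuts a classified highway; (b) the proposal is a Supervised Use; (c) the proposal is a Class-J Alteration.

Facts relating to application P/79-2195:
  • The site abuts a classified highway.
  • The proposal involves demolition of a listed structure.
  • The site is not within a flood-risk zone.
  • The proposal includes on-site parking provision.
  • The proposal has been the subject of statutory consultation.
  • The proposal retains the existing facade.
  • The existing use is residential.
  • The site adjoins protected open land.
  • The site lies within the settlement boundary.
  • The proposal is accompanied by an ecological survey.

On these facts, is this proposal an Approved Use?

paragraph 2 — Class-C Use: [the existing use is residential? yes] AND [the site abuts a classified highway? yes] → satisfied.
paragraph 5 — Certified Development: [not a Class-C Use (paragraph 2)? no] AND [the proposal is not accompanied by an ecological survey? no] → not satisfied.
paragraph 8 — Standard Works: [Certified Development (paragraph 5)? no] OR [the proposal involves demolition of a listed structure? yes] → satisfied.
paragraph 1 — Supervised Use: [the site lies within the settlement boundary? yes] OR [the proposal retains the existing facade? yes] → satisfied.
paragraph 7 — Authorised Works: [the site adjoins protected open land? yes] OR [the site lies within the settlement boundary? yes] → satisfied.
paragraph 6 — Class-J Alteration: [not an Authorised Works (paragraph 7)? no] OR [the proposal includes on-site parking provision? yes] OR [the site is within a flood-risk zone? no] → satisfied.
paragraph 10 — Class-T Use: [the site abuts a classified highway? yes] AND [Supervised Use (paragraph 1)? yes] AND [Class-J Alteration (paragraph 6)? yes] → satisfied.
paragraph 4 — Approved Use: [not a Standard Works (paragraph 8)? no] AND [the proposal has been the subject of statutory consultation? yes] AND [Class-T Use (paragraph 10)? yes] → not satisfied.

No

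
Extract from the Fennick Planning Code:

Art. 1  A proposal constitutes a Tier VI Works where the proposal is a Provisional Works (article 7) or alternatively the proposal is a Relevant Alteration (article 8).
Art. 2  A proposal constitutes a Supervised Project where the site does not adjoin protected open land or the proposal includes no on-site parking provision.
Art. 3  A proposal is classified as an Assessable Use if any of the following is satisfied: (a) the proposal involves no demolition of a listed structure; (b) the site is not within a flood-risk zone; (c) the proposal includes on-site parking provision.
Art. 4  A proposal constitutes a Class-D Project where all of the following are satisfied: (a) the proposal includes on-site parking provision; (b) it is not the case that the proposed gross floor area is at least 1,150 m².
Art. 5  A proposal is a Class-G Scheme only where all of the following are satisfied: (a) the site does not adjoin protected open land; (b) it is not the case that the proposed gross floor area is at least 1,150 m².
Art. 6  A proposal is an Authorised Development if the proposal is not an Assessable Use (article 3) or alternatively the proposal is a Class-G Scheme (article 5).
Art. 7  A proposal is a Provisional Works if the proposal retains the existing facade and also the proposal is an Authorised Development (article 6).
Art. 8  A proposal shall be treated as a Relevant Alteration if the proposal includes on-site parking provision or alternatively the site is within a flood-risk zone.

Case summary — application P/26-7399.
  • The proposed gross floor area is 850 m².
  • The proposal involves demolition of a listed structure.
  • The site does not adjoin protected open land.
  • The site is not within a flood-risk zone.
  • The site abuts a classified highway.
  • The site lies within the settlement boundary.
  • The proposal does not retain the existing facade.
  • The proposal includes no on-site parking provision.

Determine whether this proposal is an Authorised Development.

article 3 — Assessable Use: [the proposal involves no demolition of a listed structure? no] OR [the site is not within a flood-risk zone? yes] OR [the proposal includes on-site parking provision? no] → satisfied.
article 5 — Class-G Scheme: [the site does not adjoin protected open land? yes] AND [proposed gross floor area: 850 m² ≥ 1,150 m²? no, so negated condition yes] → satisfied.
article 6 — Authorised Development: [not an Assessable Use (article 3)? no] OR [Class-G Scheme (article 5)? yes] → satisfied.

Yes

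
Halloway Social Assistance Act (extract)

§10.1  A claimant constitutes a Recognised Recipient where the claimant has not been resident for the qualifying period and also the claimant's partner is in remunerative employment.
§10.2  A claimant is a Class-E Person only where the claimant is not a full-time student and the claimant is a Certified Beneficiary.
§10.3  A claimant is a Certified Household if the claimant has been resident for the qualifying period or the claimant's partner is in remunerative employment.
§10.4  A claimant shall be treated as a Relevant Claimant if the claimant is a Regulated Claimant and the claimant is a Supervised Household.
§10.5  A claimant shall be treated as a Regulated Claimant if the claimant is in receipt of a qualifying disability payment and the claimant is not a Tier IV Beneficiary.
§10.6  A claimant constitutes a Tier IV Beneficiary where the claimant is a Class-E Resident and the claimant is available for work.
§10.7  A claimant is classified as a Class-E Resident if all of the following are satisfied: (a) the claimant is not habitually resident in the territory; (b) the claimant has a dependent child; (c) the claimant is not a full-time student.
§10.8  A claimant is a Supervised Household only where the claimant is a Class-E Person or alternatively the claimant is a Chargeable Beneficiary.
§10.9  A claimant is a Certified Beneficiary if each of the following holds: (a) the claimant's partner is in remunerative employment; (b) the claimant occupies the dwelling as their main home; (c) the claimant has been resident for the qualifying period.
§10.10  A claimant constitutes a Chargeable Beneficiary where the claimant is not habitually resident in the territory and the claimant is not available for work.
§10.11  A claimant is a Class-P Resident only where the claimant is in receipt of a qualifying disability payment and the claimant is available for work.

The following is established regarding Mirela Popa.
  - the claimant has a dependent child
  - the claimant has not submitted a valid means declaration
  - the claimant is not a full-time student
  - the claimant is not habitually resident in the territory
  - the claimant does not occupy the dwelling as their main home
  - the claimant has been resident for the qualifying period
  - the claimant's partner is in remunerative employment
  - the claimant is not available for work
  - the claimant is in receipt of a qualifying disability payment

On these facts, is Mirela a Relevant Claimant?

Under §10.7: the claimant is not habitually resident in the territory? yes; and the claimant has a dependent child? yes; and the claimant is not a full-time student? yes. So the claimant is a Class-E Resident.
Under §10.6: Class-E Resident (§10.7)? yes; and the claimant is available for work? no. So the claimant is not a Tier IV Beneficiary.
Under §10.5: the claimant is in receipt of a qualifying disability payment? yes; and not a Tier IV Beneficiary (§10.6)? yes. So the claimant is a Regulated Claimant.
Under §10.9: the claimant's partner is in remunerative employment? yes; and the claimant occupies the dwelling as their main home? no; and the claimant has been resident for the qualifying period? yes. So the claimant is not a Certified Beneficiary.
Under §10.2: the claimant is not a full-time student? yes; and Certified Beneficiary (§10.9)? no. So the claimant is not a Class-E Person.
Under §10.10: the claimant is not habitually resident in the territory? yes; and the claimant is not available for work? yes. So the claimant is a Chargeable Beneficiary.
Under §10.8: Class-E Person (§10.2)? no; or Chargeable Beneficiary (§10.10)? yes. So the claimant is a Supervised Household.
Under §10.4: Regulated Claimant (§10.5)? yes; and Supervised Household (§10.8)? yes. So the claimant is a Relevant Claimant.

Yes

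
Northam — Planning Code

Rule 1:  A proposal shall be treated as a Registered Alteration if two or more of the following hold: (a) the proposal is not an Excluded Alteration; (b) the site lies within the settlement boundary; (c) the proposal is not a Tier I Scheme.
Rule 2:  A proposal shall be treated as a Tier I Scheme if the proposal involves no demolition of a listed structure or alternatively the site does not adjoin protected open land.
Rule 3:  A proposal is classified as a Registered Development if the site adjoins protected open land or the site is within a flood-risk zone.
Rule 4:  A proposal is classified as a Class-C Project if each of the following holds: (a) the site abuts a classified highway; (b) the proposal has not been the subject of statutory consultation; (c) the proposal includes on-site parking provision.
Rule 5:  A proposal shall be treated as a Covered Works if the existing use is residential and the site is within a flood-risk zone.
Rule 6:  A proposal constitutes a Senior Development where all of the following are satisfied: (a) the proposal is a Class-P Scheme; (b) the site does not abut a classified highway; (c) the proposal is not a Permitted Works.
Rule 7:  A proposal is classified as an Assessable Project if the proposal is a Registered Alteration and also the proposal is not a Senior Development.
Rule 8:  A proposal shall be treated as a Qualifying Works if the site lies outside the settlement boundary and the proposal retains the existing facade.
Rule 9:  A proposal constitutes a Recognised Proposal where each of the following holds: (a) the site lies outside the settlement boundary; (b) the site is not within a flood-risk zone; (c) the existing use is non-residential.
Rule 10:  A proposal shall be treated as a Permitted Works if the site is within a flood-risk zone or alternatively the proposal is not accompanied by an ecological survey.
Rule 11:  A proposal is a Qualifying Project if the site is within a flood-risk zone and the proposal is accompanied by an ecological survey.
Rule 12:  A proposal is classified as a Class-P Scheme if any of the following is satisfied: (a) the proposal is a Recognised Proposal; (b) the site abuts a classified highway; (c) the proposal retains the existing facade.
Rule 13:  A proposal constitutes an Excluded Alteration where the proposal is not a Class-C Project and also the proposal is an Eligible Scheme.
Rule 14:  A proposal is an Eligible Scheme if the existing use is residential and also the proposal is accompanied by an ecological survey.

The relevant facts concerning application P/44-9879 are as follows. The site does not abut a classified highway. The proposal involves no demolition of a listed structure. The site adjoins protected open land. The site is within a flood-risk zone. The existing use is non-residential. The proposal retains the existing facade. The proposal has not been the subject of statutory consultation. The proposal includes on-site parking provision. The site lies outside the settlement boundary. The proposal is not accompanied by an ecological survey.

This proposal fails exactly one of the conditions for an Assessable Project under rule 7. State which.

Registered Alteration

rule 4 — Class-C Project: [the site abuts a classified highway? no] AND [the proposal has not been the subject of statutory consultation? yes] AND [the proposal includes on-site parking provision? yes] → not satisfied.
rule 14 — Eligible Scheme: [the existing use is residential? no] AND [the proposal is accompanied by an ecological survey? no] → not satisfied.
rule 13 — Excluded Alteration: [not a Class-C Project (rule 4)? yes] AND [Eligible Scheme (rule 14)? no] → not satisfied.
rule 2 — Tier I Scheme: [the proposal involves no demolition of a listed structure? yes] OR [the site does not adjoin protected open land? no] → satisfied.
rule 1 — Registered Alteration: not an Excluded Alteration (rule 13)? yes; the site lies within the settlement boundary? no; not a Tier I Scheme (rule 2)? no — 1 of 3 hold (need ≥2) → not satisfied.
rule 9 — Recognised Proposal: [the site lies outside the settlement boundary? yes] AND [the site is not within a flood-risk zone? no] AND [the existing use is non-residential? yes] → not satisfied.
rule 12 — Class-P Scheme: [Recognised Proposal (rule 9)? no] OR [the site abuts a classified highway? no] OR [the proposal retains the existing facade? yes] → satisfied.
rule 10 — Permitted Works: [the site is within a flood-risk zone? yes] OR [the proposal is not accompanied by an ecological survey? yes] → satisfied.
rule 6 — Senior Development: [Class-P Scheme (rule 12)? yes] AND [the site does not abut a classified highway? yes] AND [not a Permitted Works (rule 10)? no] → not satisfied.
rule 7 — Assessable Project: [Registered Alteration (rule 1)? no] AND [not a Senior Development (rule 6)? yes] → not satisfied.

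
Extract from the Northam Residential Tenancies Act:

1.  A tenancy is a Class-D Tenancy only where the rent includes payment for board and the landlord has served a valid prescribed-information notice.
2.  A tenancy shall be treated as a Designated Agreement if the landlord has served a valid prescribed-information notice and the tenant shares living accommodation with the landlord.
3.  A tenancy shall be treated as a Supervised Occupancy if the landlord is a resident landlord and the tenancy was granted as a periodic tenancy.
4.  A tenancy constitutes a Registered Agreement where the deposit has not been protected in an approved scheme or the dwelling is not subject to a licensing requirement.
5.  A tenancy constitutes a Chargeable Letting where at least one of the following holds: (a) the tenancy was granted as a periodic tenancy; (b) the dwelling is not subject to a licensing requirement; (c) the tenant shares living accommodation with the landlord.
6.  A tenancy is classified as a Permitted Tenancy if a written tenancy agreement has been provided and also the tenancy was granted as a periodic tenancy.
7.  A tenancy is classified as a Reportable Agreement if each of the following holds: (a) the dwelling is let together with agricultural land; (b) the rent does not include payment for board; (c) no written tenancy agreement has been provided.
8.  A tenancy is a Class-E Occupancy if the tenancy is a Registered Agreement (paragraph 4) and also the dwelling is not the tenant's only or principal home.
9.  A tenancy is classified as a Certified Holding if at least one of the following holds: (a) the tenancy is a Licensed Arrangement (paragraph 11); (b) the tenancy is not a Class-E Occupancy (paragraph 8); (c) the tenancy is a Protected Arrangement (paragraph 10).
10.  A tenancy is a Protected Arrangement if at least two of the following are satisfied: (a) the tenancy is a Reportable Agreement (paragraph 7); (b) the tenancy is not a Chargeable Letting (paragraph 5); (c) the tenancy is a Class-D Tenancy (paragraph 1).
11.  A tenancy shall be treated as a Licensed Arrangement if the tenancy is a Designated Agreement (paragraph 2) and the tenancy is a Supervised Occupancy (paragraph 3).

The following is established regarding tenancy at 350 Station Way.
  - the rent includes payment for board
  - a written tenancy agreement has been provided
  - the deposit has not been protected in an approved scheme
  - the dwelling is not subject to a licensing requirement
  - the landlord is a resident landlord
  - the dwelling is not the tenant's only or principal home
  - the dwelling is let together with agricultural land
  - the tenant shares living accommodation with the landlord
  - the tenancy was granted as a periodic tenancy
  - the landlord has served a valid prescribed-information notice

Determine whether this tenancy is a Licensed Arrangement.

paragraph 2 — Designated Agreement: [the landlord has served a valid prescribed-information notice? yes] AND [the tenant shares living accommodation with the landlord? yes] → satisfied.
paragraph 3 — Supervised Occupancy: [the landlord is a resident landlord? yes] AND [the tenancy was granted as a periodic tenancy? yes] → satisfied.
paragraph 11 — Licensed Arrangement: [Designated Agreement (paragraph 2)? yes] AND [Supervised Occupancy (paragraph 3)? yes] → satisfied.

Yes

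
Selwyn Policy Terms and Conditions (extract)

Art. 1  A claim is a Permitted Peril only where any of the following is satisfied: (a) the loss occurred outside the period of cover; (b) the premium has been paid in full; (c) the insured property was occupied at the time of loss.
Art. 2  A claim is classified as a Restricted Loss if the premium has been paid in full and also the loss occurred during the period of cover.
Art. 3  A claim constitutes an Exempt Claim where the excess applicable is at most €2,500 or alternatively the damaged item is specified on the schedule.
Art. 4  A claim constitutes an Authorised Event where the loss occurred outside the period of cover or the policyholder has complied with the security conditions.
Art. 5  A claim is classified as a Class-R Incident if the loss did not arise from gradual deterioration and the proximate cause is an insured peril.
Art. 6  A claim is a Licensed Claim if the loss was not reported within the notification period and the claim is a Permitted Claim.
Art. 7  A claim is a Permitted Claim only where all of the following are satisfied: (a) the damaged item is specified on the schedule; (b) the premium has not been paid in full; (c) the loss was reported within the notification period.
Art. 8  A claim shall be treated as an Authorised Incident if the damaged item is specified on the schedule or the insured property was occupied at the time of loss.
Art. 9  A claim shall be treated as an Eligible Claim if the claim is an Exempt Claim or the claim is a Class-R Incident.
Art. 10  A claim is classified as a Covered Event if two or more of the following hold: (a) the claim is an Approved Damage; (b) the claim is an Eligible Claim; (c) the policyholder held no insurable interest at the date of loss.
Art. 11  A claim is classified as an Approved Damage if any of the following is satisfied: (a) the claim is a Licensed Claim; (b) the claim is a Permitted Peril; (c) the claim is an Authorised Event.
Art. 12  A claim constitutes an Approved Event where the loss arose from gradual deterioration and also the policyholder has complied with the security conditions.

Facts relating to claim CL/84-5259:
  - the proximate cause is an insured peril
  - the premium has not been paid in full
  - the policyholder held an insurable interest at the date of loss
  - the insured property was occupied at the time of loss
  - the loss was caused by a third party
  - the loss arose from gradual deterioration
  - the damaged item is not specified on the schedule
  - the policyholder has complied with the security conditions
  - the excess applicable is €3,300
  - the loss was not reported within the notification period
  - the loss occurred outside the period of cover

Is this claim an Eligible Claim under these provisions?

No

article 3 — Exempt Claim: [excess applicable: €3,300 ≤ €2,500? no] OR [the damaged item is specified on the schedule? no] → not satisfied.
article 5 — Class-R Incident: [the loss did not arise from gradual deterioration? no] AND [the proximate cause is an insured peril? yes] → not satisfied.
article 9 — Eligible Claim: [Exempt Claim (article 3)? no] OR [Class-R Incident (article 5)? no] → not satisfied.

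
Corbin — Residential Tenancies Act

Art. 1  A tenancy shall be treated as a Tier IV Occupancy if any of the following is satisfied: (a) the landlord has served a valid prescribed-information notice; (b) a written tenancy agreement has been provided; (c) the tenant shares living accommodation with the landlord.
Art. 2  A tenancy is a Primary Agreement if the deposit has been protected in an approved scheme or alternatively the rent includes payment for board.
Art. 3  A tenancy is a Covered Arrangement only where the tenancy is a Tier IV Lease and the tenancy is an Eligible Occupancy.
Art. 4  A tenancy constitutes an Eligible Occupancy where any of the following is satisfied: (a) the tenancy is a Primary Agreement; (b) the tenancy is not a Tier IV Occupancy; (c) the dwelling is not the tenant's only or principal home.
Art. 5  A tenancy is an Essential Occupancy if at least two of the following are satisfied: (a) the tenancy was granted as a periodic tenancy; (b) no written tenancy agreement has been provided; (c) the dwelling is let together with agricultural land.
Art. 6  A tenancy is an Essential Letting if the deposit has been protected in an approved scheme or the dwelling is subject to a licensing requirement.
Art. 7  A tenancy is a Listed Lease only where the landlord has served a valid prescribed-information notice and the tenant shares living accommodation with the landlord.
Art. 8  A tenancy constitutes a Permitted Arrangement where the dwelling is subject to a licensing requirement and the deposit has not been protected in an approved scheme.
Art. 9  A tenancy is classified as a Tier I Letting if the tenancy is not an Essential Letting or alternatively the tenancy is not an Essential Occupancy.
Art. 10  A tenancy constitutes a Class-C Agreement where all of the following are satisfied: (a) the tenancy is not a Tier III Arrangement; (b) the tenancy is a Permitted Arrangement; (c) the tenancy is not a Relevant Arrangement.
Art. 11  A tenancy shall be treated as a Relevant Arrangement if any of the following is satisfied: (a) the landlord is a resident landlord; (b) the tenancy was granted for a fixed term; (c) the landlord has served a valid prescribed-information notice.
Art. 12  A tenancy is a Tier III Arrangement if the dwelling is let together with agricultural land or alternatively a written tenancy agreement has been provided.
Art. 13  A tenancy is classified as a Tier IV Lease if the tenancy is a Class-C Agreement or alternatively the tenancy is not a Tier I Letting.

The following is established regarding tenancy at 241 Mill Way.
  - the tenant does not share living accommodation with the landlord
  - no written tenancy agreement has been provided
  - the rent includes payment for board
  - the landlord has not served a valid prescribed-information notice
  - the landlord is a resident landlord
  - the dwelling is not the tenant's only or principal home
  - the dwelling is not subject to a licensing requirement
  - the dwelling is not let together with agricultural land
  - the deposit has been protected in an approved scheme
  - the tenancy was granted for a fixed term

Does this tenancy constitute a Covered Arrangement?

No

article 12 — Tier III Arrangement: [the dwelling is let together with agricultural land? no] OR [a written tenancy agreement has been provided? no] → not satisfied.
article 8 — Permitted Arrangement: [the dwelling is subject to a licensing requirement? no] AND [the deposit has not been protected in an approved scheme? no] → not satisfied.
article 11 — Relevant Arrangement: [the landlord is a resident landlord? yes] OR [the tenancy was granted for a fixed term? yes] OR [the landlord has served a valid prescribed-information notice? no] → satisfied.
article 10 — Class-C Agreement: [not a Tier III Arrangement (article 12)? yes] AND [Permitted Arrangement (article 8)? no] AND [not a Relevant Arrangement (article 11)? no] → not satisfied.
article 6 — Essential Letting: [the deposit has been protected in an approved scheme? yes] OR [the dwelling is subject to a licensing requirement? no] → satisfied.
article 5 — Essential Occupancy: the tenancy was granted as a periodic tenancy? no; no written tenancy agreement has been provided? yes; the dwelling is let together with agricultural land? no — 1 of 3 hold (need ≥2) → not satisfied.
article 9 — Tier I Letting: [not an Essential Letting (article 6)? no] OR [not an Essential Occupancy (article 5)? yes] → satisfied.
article 13 — Tier IV Lease: [Class-C Agreement (article 10)? no] OR [not a Tier I Letting (article 9)? no] → not satisfied.
article 2 — Primary Agreement: [the deposit has been protected in an approved scheme? yes] OR [the rent includes payment for board? yes] → satisfied.
article 1 — Tier IV Occupancy: [the landlord has served a valid prescribed-information notice? no] OR [a written tenancy agreement has been provided? no] OR [the tenant shares living accommodation with the landlord? no] → not satisfied.
article 4 — Eligible Occupancy: [Primary Agreement (article 2)? yes] OR [not a Tier IV Occupancy (article 1)? yes] OR [the dwelling is not the tenant's only or principal home? yes] → satisfied.
article 3 — Covered Arrangement: [Tier IV Lease (article 13)? no] AND [Eligible Occupancy (article 4)? yes] → not satisfied.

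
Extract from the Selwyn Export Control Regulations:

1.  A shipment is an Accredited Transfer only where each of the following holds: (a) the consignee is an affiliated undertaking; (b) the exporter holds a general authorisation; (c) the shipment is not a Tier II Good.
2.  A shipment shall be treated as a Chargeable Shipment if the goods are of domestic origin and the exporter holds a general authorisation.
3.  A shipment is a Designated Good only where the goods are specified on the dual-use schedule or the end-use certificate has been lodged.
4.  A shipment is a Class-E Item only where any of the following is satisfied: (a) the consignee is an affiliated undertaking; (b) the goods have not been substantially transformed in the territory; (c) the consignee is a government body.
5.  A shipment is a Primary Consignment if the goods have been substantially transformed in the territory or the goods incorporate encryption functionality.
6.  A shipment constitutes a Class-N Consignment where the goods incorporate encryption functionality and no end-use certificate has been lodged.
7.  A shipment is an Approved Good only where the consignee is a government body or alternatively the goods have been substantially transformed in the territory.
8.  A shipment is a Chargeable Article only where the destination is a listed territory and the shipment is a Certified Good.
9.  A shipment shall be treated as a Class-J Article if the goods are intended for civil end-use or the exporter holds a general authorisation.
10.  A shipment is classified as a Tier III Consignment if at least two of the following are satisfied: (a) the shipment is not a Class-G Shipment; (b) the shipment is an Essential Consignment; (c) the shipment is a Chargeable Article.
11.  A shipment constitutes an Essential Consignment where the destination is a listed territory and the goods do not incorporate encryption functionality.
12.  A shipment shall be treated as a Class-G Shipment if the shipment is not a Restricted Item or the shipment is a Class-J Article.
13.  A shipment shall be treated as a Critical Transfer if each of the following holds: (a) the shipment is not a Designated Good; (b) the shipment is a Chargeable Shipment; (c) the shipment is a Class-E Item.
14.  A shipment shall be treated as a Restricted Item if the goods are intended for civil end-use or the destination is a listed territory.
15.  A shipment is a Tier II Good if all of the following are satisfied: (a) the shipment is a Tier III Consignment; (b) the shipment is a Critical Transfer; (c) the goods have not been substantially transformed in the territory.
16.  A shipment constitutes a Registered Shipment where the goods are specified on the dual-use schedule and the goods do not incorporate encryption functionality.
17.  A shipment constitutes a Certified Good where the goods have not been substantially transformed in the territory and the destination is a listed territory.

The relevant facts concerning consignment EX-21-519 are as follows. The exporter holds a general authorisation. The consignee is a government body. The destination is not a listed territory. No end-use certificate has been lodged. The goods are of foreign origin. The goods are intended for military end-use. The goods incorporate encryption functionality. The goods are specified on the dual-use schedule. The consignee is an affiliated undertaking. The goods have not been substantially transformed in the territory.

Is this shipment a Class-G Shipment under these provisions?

Yes

paragraph 14 — Restricted Item: [the goods are intended for civil end-use? no] OR [the destination is a listed territory? no] → not satisfied.
paragraph 9 — Class-J Article: [the goods are intended for civil end-use? no] OR [the exporter holds a general authorisation? yes] → satisfied.
paragraph 12 — Class-G Shipment: [not a Restricted Item (paragraph 14)? yes] OR [Class-J Article (paragraph 9)? yes] → satisfied.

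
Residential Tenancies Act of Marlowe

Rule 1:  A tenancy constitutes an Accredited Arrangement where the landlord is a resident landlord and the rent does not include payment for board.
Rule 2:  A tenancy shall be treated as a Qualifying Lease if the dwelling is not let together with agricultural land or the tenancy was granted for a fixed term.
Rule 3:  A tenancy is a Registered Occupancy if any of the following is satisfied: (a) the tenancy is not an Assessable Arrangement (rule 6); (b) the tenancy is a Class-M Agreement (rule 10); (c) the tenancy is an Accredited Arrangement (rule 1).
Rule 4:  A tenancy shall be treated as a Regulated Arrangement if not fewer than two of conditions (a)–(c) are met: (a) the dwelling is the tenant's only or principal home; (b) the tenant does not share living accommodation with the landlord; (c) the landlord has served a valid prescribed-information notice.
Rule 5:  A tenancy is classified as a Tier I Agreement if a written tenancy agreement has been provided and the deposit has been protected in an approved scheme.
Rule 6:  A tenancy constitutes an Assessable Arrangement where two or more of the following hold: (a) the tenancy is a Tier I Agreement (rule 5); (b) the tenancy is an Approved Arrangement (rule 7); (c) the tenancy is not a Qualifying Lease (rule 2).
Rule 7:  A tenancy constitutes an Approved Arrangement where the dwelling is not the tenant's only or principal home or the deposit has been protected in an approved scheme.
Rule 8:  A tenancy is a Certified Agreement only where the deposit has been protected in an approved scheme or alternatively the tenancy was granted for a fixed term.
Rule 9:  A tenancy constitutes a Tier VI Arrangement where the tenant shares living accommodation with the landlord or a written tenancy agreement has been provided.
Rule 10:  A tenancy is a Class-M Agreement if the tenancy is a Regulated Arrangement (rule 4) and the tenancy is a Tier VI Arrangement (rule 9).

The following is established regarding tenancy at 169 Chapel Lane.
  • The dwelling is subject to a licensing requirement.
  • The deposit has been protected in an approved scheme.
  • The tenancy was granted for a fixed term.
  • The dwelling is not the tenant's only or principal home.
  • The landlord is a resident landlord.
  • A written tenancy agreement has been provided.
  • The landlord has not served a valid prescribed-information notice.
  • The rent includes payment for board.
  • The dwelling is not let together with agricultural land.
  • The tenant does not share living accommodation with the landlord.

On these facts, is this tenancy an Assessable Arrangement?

Under rule 5: a written tenancy agreement has been provided? yes; and the deposit has been protected in an approved scheme? yes. So the tenancy is a Tier I Agreement.
Under rule 7: the dwelling is not the tenant's only or principal home? yes; or the deposit has been protected in an approved scheme? yes. So the tenancy is an Approved Arrangement.
Under rule 2: the dwelling is not let together with agricultural land? yes; or the tenancy was granted for a fixed term? yes. So the tenancy is a Qualifying Lease.
Under rule 6: Tier I Agreement (rule 5)? yes; Approved Arrangement (rule 7)? yes; not a Qualifying Lease (rule 2)? no — 2 of 3 hold (need ≥2) → satisfied.

Yes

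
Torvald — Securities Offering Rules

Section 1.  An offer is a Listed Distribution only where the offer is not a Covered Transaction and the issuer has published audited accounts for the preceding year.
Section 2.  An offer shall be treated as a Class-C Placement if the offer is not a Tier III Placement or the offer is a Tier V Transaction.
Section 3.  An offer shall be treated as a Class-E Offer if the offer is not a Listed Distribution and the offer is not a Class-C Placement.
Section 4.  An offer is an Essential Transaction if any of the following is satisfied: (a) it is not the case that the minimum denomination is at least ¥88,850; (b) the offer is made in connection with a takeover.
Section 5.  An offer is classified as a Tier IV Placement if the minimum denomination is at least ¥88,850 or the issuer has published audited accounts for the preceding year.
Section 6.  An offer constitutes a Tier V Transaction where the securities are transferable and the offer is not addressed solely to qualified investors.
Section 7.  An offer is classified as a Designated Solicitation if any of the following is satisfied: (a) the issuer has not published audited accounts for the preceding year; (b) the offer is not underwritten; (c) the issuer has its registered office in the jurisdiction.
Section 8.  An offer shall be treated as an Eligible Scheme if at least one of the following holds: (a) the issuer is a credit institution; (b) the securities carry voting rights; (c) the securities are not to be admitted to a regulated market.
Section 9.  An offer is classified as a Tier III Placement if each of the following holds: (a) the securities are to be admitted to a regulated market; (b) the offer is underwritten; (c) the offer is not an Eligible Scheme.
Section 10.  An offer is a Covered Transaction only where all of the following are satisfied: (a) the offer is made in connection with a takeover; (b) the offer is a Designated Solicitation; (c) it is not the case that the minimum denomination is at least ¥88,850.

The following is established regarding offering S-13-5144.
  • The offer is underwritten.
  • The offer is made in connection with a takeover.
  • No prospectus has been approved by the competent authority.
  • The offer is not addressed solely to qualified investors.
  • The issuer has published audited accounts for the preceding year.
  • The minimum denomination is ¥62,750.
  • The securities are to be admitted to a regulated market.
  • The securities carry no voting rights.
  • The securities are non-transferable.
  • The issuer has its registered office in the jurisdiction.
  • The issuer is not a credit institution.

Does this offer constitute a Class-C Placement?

No

section 8 — Eligible Scheme: [the issuer is a credit institution? no] OR [the securities carry voting rights? no] OR [the securities are not to be admitted to a regulated market? no] → not satisfied.
section 9 — Tier III Placement: [the securities are to be admitted to a regulated market? yes] AND [the offer is underwritten? yes] AND [not an Eligible Scheme (section 8)? yes] → satisfied.
section 6 — Tier V Transaction: [the securities are transferable? no] AND [the offer is not addressed solely to qualified investors? yes] → not satisfied.
section 2 — Class-C Placement: [not a Tier III Placement (section 9)? no] OR [Tier V Transaction (section 6)? no] → not satisfied.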